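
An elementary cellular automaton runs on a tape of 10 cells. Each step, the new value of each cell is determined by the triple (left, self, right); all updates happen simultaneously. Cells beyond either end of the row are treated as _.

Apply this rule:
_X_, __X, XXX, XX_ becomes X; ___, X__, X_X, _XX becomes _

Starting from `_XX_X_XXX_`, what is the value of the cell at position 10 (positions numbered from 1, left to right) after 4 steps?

step 1: X_X_X__XX_
step 2: X_X_X_X_X_
step 3: X_X_X_X_X_  (fixed point — unchanged through step 4)
position 10 holds _

_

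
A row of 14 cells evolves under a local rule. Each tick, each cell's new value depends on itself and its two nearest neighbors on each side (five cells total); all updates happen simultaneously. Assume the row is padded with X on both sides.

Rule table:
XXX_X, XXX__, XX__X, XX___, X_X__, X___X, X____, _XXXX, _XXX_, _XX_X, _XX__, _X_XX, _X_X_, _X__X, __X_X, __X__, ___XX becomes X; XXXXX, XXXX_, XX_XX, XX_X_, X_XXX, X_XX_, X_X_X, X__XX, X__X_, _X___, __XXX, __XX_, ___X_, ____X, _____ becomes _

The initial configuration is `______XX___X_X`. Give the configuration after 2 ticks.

tick 1: XX___X_XXX_XX_
tick 2: _XXX_XX_XX__X_

_XXX_XX_XX__X_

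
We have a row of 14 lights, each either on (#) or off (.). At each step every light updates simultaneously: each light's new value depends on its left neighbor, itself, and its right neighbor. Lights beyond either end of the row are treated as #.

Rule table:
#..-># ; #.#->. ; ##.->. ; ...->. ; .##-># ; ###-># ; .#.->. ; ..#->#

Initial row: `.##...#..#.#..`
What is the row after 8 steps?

.....#########

step 1: .#.#.#.##...##
step 2: .......#.#.###
step 3: #.....#....###
step 4: .#...#.#..####
step 5: ..#.#...######
step 6: ##...#.#######
step 7: #.#.#..#######
step 8: .....#########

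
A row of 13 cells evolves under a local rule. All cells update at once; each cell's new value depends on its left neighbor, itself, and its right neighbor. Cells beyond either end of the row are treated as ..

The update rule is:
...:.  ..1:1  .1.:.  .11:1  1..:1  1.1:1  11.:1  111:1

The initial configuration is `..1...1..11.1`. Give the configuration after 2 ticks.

tick 1: .1.1.1.11111.
tick 2: 1.1.1.1111111

1.1.1.1111111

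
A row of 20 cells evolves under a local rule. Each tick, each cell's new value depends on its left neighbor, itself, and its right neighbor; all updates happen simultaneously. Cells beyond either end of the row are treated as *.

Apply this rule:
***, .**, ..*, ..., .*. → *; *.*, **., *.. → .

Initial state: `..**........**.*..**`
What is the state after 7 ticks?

.*.****..**..*******

tick 1: .**..********..*.***
tick 2: .*..********..**.***
tick 3: .*.********..**..***
tick 4: .*.*******..**..****
tick 5: .*.******..**..*****
tick 6: .*.*****..**..******
tick 7: .*.****..**..*******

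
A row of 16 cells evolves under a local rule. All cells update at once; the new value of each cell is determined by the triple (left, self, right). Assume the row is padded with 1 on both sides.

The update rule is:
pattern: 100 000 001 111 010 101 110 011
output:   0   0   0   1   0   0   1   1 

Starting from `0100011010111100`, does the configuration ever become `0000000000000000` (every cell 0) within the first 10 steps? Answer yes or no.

no

step 1: 0000011000111100
step 2: 0000011000111100  (fixed point — unchanged through step 10)
step 10 is 0000011000111100, still not uniform 0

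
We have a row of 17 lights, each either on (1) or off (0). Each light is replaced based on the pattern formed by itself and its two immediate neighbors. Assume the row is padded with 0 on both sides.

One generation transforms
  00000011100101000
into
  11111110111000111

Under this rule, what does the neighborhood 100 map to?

At position 9 the neighborhood is 100; the next row has 1 there.

1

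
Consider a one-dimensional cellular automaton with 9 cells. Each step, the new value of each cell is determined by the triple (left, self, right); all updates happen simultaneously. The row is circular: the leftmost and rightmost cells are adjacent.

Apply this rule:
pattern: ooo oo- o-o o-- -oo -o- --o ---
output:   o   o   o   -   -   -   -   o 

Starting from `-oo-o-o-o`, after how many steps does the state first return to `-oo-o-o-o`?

9

o-oo-o-o-
-o-oo-o-o
o-o-oo-o-
-o-o-oo-o
o-o-o-oo-
-o-o-o-oo
o-o-o-o-o
oo-o-o-o-
-oo-o-o-o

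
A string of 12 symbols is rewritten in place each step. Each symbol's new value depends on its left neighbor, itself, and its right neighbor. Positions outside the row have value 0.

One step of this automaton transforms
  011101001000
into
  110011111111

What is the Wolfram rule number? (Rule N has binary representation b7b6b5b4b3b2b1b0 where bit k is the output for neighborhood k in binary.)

63

position 2: 111 → 0  (bit 7 = 0)
position 3: 110 → 0  (bit 6 = 0)
position 4: 101 → 1  (bit 5 = 1)
position 6: 100 → 1  (bit 4 = 1)
position 1: 011 → 1  (bit 3 = 1)
position 5: 010 → 1  (bit 2 = 1)
position 0: 001 → 1  (bit 1 = 1)
position 10: 000 → 1  (bit 0 = 1)
bits b7..b0 = 00111111 = 63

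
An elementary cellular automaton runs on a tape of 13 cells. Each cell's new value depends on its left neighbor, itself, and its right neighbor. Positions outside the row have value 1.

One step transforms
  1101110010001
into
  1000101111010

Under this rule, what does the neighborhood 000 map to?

0

At position 10 the neighborhood is 000; the next row has 0 there.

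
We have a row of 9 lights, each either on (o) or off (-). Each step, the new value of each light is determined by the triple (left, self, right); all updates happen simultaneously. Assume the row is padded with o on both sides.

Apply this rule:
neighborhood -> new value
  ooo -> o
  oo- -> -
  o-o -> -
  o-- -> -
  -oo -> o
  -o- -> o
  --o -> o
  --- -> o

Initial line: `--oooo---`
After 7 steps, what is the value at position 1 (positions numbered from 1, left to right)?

-

-oooo--oo
-ooo--ooo
-oo--oooo
-o--ooooo
-o-oooooo
-o-oooooo  (fixed point — unchanged through step 7)
position 1 holds -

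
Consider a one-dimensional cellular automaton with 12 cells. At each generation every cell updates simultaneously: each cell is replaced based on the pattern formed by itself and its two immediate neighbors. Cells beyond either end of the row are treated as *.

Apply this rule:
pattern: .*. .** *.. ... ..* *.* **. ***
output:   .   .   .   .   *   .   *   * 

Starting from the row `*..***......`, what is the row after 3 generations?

*...*....*..

*.*.**.....*
*....*....*.
*...*....*..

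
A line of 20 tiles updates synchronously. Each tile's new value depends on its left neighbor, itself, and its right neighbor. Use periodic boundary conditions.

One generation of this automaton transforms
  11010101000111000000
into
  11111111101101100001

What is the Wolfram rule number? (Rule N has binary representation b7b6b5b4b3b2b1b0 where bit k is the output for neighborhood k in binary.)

position 12: 111 → 0  (bit 7 = 0)
position 1: 110 → 1  (bit 6 = 1)
position 2: 101 → 1  (bit 5 = 1)
position 8: 100 → 1  (bit 4 = 1)
position 0: 011 → 1  (bit 3 = 1)
position 3: 010 → 1  (bit 2 = 1)
position 10: 001 → 1  (bit 1 = 1)
position 9: 000 → 0  (bit 0 = 0)
bits b7..b0 = 01111110 = 126

126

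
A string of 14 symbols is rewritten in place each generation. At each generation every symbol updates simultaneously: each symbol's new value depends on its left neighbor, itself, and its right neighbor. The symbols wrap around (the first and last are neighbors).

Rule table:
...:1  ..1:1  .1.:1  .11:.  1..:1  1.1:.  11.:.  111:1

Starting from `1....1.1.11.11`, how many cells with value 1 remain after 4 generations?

4

.11111.1.....1
..111..1111111
11.1.11.11111.
...1.....111..
count of 1: 4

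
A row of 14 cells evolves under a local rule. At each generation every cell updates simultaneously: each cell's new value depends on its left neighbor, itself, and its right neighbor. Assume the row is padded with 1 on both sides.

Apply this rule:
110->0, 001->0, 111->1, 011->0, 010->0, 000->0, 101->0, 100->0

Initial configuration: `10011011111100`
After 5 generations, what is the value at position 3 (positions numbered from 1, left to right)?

00000001111000
00000000110000
00000000000000
00000000000000  (fixed point — unchanged through generation 5)
position 3 holds 0

0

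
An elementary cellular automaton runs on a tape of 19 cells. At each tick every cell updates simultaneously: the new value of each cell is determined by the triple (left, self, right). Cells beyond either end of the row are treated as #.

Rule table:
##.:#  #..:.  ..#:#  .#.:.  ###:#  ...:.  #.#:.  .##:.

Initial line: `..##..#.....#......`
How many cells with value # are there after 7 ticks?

4

tick 1: .#.#.#.....#......#
tick 2: ..........#......#.
tick 3: .........#......#..
tick 4: ........#......#..#
tick 5: .......#......#..#.
tick 6: ......#......#..#..
tick 7: .....#......#..#..#
count of #: 4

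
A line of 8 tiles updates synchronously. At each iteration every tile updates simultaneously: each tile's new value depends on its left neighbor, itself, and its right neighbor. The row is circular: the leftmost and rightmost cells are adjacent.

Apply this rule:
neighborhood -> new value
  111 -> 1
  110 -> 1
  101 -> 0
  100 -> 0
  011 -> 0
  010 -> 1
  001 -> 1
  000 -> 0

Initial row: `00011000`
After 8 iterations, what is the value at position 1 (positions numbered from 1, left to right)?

iteration 1: 00101000
iteration 2: 01101000
iteration 3: 10101000
iteration 4: 10101001
iteration 5: 10101010
iteration 6: 10101010  (fixed point — unchanged through iteration 8)
position 1 holds 1

1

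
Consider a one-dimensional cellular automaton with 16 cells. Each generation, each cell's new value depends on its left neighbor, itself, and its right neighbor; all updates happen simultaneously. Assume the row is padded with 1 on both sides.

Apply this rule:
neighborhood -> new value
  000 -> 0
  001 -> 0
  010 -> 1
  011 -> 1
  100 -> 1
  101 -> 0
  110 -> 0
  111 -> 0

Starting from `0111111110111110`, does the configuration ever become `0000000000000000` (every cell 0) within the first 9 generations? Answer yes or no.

no

generation 1: 0100000000100000
generation 2: 0110000000110000
generation 3: 0101000000101000
generation 4: 0101100000101100
generation 5: 0101010000101010
generation 6: 0101011000101010
generation 7: 0101010100101010
generation 8: 0101010110101010
generation 9: 0101010100101010
generation 9 is 0101010100101010, still not uniform 0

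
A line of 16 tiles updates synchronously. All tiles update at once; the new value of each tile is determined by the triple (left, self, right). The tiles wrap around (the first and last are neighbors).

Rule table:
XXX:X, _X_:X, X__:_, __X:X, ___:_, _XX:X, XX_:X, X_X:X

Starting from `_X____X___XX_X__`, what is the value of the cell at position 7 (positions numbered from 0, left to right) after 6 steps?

XX___XX__XXXXX__
XX__XXX_XXXXXX_X
XX_XXXXXXXXXXXXX
XXXXXXXXXXXXXXXX
XXXXXXXXXXXXXXXX  (fixed point — unchanged through step 6)
position 7 holds X

X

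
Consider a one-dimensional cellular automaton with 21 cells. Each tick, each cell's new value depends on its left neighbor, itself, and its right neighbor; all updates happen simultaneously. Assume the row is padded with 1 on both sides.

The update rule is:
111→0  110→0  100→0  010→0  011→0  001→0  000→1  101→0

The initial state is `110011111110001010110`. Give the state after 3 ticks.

000000000000100000000
011111111110001111110
000000000000100000000

000000000000100000000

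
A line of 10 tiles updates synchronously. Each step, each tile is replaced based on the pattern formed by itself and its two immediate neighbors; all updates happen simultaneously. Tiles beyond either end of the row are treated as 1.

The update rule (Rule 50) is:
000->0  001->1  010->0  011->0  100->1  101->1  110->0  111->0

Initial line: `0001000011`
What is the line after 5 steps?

1010100100

1010100100
0101011011
1010100100  (repeats step 1; period 2)
step 5: 1010100100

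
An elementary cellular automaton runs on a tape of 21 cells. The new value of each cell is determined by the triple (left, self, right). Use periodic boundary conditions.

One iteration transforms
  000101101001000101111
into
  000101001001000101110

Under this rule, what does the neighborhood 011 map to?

1

At position 5 the neighborhood is 011; the next row has 1 there.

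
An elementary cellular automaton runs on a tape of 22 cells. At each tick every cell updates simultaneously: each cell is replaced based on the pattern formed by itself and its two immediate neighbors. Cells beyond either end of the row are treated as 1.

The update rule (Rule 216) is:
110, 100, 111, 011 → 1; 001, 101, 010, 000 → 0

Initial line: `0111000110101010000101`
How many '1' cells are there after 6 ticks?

13

tick 1: 0111100110000001000001
tick 2: 0111110111000000100001
tick 3: 0111110111100000010001
tick 4: 0111110111110000001001
tick 5: 0111110111111000000101
tick 6: 0111110111111100000001
count of 1: 13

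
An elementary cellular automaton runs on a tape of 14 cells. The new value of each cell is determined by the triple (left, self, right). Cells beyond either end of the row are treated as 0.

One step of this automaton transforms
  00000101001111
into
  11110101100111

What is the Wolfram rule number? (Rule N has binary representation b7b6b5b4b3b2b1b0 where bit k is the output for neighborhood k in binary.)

213

position 11: 111 → 1  (bit 7 = 1)
position 13: 110 → 1  (bit 6 = 1)
position 6: 101 → 0  (bit 5 = 0)
position 8: 100 → 1  (bit 4 = 1)
position 10: 011 → 0  (bit 3 = 0)
position 5: 010 → 1  (bit 2 = 1)
position 4: 001 → 0  (bit 1 = 0)
position 0: 000 → 1  (bit 0 = 1)
bits b7..b0 = 11010101 = 213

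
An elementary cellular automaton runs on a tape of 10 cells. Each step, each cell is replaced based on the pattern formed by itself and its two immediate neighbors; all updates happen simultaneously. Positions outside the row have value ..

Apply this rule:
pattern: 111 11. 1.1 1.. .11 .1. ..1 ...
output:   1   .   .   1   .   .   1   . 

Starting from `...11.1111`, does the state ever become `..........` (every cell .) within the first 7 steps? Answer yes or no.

no

..1....11.
.1.1..1..1
1...11.11.
.1.1.....1
1...1...1.
.1.1.1.1.1
1.........
step 7 is 1........., still not uniform .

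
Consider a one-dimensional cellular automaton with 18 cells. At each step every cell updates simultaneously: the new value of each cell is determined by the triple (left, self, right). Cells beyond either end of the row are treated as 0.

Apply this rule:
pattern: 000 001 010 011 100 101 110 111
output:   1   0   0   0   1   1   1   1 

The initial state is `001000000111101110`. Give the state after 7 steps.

step 1: 100111110011110111
step 2: 010011111001111011
step 3: 001001111100111101
step 4: 100100111110011110
step 5: 010010011111001111
step 6: 001001001111100111
step 7: 100100100111110011

100100100111110011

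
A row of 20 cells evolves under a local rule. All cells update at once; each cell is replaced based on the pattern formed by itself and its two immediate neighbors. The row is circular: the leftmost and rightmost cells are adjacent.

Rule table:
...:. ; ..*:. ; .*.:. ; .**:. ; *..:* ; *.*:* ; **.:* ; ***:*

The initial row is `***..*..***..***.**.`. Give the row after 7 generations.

generation 1: .***..*..***..***.**
generation 2: *.***..*..***..***.*
generation 3: **.***..*..***..***.
generation 4: .**.***..*..***..***
generation 5: *.**.***..*..***..**
generation 6: **.**.***..*..***..*
generation 7: ***.**.***..*..***..

***.**.***..*..***..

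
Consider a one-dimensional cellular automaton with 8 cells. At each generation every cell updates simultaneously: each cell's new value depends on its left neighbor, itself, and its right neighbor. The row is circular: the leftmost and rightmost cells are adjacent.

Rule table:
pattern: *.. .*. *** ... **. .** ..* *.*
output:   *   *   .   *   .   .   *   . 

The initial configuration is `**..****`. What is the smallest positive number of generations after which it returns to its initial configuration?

2

generation 1: ..**....
generation 2: **..****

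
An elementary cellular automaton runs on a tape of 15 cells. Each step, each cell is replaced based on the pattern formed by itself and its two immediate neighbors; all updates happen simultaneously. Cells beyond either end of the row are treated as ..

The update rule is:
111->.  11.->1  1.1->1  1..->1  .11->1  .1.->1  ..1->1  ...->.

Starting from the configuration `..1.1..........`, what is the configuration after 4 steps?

.11111.........
11...11........
111.1111.......
1.111..11......

1.111..11......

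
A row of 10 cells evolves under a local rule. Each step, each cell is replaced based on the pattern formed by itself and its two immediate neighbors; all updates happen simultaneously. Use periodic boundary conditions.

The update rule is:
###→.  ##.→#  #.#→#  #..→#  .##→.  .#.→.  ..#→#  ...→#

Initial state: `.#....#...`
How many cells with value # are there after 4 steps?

step 1: #.####.###
step 2: ##...##...
step 3: .####.####
step 4: #...##...#
count of #: 4

4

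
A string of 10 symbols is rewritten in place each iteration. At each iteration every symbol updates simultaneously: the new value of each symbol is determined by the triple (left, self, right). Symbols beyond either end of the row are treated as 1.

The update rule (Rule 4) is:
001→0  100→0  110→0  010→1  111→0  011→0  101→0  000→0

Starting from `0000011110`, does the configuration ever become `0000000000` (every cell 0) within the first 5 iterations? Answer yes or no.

yes

iteration 1: 0000000000
all cells are 0 at iteration 1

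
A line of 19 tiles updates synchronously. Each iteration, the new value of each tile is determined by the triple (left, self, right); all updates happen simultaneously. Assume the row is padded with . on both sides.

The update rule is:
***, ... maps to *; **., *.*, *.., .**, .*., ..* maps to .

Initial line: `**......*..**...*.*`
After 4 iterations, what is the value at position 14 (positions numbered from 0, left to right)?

...****.......*....
**..**..*****...***
.........***..*..*.
********..*........
position 14 holds .

.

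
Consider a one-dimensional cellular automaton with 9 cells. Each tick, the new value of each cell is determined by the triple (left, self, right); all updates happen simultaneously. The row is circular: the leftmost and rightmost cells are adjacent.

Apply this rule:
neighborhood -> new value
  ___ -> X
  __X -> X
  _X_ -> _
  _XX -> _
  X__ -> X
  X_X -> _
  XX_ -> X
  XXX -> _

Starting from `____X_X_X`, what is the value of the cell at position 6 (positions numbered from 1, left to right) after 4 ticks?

tick 1: XXXX_____
tick 2: ___XXXXXX
tick 3: XXX_____X
tick 4: __XXXXXX_
position 6 holds X

X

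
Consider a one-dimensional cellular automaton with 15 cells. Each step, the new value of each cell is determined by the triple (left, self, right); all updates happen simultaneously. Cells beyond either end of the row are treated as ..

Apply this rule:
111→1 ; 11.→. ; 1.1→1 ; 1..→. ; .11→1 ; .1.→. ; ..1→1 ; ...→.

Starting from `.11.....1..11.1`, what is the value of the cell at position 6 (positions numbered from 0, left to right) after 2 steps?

1

step 1: 11.....1..11.1.
step 2: 1.....1..11.1..
position 6 holds 1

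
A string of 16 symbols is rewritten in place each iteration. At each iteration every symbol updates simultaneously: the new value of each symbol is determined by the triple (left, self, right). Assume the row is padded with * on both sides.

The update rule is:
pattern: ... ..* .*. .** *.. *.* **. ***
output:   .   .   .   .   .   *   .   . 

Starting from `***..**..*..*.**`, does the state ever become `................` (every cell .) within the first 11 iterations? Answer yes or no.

yes

.............*..
................
all cells are . at iteration 2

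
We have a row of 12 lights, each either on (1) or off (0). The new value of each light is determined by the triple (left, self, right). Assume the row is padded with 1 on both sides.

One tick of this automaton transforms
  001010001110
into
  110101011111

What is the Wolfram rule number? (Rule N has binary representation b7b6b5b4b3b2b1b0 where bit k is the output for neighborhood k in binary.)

250

position 9: 111 → 1  (bit 7 = 1)
position 10: 110 → 1  (bit 6 = 1)
position 3: 101 → 1  (bit 5 = 1)
position 0: 100 → 1  (bit 4 = 1)
position 8: 011 → 1  (bit 3 = 1)
position 2: 010 → 0  (bit 2 = 0)
position 1: 001 → 1  (bit 1 = 1)
position 6: 000 → 0  (bit 0 = 0)
bits b7..b0 = 11111010 = 250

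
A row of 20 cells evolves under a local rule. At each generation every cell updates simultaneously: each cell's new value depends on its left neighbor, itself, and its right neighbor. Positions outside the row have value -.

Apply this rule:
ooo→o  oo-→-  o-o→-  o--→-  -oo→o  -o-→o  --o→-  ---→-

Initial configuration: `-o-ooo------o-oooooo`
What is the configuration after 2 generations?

generation 1: -o-oo-------o-ooooo-
generation 2: -o-o--------o-oooo--

-o-o--------o-oooo--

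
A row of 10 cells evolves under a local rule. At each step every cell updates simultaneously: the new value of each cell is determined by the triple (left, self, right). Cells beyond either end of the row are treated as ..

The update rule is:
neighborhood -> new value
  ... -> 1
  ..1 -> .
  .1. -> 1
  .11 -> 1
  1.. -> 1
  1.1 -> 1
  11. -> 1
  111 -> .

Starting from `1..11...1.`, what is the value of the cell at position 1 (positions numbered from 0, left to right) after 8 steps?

step 1: 11.1111.11
step 2: 1111..1111
step 3: 1..11.1..1
step 4: 11.11111.1
step 5: 1111...111
step 6: 1..111.1.1
step 7: 11.1.11111
step 8: 111111...1
position 1 holds 1

1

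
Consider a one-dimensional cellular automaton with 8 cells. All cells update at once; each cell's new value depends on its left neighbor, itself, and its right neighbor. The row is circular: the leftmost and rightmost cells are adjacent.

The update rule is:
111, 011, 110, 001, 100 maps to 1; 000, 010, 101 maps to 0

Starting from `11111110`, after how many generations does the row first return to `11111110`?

1

11111110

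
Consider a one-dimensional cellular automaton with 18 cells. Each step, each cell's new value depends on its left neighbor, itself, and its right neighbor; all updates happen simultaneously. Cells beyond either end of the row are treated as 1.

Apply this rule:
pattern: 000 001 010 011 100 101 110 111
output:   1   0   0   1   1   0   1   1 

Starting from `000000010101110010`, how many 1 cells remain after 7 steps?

16

111111000001111000
111111111101111110
111111111101111110  (fixed point — unchanged through step 7)
count of 1: 16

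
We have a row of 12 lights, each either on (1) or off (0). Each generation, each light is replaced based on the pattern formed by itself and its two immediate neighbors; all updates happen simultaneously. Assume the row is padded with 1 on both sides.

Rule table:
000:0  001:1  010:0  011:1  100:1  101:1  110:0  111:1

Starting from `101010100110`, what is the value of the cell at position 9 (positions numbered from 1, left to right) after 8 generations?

1

generation 1: 010101011101
generation 2: 101010111011
generation 3: 010101110111
generation 4: 101011101111
generation 5: 010111011111
generation 6: 101110111111
generation 7: 011101111111
generation 8: 111011111111
position 9 holds 1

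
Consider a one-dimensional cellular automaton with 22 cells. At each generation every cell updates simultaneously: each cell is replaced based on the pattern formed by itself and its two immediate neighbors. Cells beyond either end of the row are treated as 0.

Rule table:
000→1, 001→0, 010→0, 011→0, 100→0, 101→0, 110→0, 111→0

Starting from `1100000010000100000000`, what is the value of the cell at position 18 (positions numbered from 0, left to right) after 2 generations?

0

generation 1: 0001111000110001111111
generation 2: 1100000010000100000000
position 18 holds 0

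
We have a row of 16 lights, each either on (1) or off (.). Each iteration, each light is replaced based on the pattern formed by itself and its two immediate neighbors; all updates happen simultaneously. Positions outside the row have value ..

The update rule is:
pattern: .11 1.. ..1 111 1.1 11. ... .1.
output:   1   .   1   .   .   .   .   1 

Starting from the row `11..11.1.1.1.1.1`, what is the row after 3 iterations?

1.1..11..1.1.1.1

1..11..1.1.1.1.1
1.11..11.1.1.1.1
1.1..11..1.1.1.1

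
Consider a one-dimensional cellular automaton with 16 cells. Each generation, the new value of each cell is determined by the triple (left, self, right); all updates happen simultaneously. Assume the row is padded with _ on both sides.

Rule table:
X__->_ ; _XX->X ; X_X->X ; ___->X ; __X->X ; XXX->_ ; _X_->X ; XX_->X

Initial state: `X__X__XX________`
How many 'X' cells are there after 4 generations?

11

X_XX_XXX_XXXXXXX
XXXXXX_XXX_____X
X____XXX_X_XXXXX
X_XXXX_XXXXX___X
count of X: 11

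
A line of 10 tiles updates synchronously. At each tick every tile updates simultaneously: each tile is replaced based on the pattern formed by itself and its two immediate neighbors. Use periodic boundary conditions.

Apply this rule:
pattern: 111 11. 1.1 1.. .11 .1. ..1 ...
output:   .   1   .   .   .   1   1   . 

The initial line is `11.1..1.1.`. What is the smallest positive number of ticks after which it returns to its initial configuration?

2

tick 1: .1.1.11.1.
tick 2: 11.1..1.1.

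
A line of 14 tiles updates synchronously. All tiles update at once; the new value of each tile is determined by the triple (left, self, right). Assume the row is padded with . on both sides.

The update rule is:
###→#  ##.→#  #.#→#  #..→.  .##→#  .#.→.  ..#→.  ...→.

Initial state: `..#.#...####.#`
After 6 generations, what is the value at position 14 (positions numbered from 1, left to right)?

generation 1: ...#....#####.
generation 2: ........#####.
generation 3: ........#####.  (fixed point — unchanged through generation 6)
position 14 holds .

.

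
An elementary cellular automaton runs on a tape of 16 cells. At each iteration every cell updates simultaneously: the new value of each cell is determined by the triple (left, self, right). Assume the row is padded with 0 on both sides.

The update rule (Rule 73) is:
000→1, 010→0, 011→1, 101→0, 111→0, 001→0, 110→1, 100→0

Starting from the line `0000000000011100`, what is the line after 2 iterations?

1000000001000000

1111111111010101
1000000001000000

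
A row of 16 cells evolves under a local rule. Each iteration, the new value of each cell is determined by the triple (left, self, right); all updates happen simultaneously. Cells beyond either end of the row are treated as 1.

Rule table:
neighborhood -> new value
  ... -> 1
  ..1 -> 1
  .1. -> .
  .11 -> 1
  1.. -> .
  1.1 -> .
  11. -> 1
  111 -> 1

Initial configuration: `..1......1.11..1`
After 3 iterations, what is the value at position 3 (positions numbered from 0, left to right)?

iteration 1: .1..11111..11.11
iteration 2: ...111111.111.11
iteration 3: .11111111.111.11
position 3 holds 1

1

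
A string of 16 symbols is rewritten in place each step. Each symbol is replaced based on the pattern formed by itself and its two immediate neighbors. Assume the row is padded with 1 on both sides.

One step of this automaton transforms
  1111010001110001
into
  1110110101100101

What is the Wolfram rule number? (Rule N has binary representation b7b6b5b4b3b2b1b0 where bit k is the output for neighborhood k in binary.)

173

position 0: 111 → 1  (bit 7 = 1)
position 3: 110 → 0  (bit 6 = 0)
position 4: 101 → 1  (bit 5 = 1)
position 6: 100 → 0  (bit 4 = 0)
position 9: 011 → 1  (bit 3 = 1)
position 5: 010 → 1  (bit 2 = 1)
position 8: 001 → 0  (bit 1 = 0)
position 7: 000 → 1  (bit 0 = 1)
bits b7..b0 = 10101101 = 173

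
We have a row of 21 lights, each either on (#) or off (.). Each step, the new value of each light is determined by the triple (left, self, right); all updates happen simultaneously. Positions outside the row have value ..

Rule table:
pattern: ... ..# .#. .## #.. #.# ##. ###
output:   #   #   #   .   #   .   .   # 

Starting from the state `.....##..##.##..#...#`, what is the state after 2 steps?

step 1: #####..##.....#######
step 2: .###.##..#####.#####.

.###.##..#####.#####.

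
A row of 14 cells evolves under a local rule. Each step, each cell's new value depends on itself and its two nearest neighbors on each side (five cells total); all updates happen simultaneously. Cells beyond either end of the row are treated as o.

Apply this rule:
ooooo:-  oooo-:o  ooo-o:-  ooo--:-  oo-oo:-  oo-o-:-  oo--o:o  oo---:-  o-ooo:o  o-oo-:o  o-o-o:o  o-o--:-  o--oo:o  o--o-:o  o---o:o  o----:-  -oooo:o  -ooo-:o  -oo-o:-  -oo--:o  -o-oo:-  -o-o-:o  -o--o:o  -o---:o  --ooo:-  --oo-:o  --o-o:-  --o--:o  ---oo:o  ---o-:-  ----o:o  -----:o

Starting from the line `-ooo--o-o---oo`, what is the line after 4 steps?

step 1: -oo-oo-o-ooo-o
step 2: -o--o--o-oo--o
step 3: --ooooo--oooo-
step 4: oo-o-o-oo-oo--

oo-o-o-oo-oo--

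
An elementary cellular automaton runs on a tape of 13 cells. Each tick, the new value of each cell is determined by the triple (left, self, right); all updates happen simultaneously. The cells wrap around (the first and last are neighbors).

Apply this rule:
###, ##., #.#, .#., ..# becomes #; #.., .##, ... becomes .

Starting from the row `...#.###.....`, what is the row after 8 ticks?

..###.##.....
.#.###.#.....
###.####.....
.###.###....#
#.###.##...##
##.###.#..#.#
###.####.###.
.###.####.###

.###.####.###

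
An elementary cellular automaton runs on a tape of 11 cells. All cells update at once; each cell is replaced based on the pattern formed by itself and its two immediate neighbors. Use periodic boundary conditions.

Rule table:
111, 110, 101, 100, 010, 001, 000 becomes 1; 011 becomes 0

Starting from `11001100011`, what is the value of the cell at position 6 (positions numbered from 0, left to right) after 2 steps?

11110111101
11111011110
position 6 holds 1

1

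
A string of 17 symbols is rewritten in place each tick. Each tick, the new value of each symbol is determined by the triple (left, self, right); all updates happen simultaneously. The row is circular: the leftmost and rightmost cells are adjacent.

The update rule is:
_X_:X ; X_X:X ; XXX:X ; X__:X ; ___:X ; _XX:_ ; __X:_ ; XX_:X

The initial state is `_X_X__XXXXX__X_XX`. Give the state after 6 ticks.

XXXXX__XXXXX_XX_X
XXXXXX__XXXXX_XX_
_XXXXXX__XXXXX_XX
X_XXXXXX__XXXXX_X
XX_XXXXXX__XXXXX_
_XX_XXXXXX__XXXXX

_XX_XXXXXX__XXXXX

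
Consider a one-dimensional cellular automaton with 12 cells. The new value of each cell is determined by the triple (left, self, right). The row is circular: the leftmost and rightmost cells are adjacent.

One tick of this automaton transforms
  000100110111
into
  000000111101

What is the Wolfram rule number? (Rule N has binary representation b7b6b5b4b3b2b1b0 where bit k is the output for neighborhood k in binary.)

position 10: 111 → 0  (bit 7 = 0)
position 7: 110 → 1  (bit 6 = 1)
position 8: 101 → 1  (bit 5 = 1)
position 0: 100 → 0  (bit 4 = 0)
position 6: 011 → 1  (bit 3 = 1)
position 3: 010 → 0  (bit 2 = 0)
position 2: 001 → 0  (bit 1 = 0)
position 1: 000 → 0  (bit 0 = 0)
bits b7..b0 = 01101000 = 104

104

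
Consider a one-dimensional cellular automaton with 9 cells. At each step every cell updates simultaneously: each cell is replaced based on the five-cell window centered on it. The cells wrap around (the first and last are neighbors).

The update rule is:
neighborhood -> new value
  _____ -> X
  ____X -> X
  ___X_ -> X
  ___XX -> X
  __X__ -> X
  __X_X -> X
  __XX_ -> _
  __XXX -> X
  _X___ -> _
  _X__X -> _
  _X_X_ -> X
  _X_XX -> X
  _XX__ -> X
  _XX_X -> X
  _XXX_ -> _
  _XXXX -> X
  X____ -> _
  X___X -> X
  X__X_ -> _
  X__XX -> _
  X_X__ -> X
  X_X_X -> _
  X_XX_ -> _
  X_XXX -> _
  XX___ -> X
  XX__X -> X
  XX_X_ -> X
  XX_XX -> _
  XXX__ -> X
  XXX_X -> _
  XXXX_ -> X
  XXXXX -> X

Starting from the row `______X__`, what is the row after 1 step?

XXXXXXX__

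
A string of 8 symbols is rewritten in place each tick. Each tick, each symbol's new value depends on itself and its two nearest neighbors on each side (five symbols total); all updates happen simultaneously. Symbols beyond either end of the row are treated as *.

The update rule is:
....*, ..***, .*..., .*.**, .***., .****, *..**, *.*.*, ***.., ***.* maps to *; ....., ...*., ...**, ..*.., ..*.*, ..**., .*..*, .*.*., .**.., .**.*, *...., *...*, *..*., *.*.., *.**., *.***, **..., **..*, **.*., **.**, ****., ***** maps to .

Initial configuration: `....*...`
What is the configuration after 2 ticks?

..*..*..
.......*

.......*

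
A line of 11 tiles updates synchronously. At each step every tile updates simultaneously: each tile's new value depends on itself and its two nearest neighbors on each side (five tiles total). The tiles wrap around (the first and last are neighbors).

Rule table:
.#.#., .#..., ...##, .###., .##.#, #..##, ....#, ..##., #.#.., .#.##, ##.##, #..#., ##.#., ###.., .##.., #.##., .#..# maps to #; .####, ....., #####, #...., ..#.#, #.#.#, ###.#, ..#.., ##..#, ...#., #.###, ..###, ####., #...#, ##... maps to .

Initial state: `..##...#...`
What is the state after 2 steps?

####....#..
...#..#..##

...#..#..##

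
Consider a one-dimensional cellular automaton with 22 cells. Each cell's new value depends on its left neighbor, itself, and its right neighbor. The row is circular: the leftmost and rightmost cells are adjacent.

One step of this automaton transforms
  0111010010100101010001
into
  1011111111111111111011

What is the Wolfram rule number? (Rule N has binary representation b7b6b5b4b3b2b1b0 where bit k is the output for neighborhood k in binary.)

position 2: 111 → 1  (bit 7 = 1)
position 3: 110 → 1  (bit 6 = 1)
position 0: 101 → 1  (bit 5 = 1)
position 6: 100 → 1  (bit 4 = 1)
position 1: 011 → 0  (bit 3 = 0)
position 5: 010 → 1  (bit 2 = 1)
position 7: 001 → 1  (bit 1 = 1)
position 19: 000 → 0  (bit 0 = 0)
bits b7..b0 = 11110110 = 246

246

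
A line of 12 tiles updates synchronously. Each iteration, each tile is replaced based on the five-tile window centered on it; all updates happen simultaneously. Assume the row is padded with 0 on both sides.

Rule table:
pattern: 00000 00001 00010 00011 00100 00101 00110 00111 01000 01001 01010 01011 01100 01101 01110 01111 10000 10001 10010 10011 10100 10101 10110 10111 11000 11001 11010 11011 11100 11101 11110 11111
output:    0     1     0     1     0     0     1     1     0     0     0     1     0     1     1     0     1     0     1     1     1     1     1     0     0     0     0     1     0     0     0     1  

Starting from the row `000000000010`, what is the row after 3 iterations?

000000001000
000000100010
000010000000

000010000000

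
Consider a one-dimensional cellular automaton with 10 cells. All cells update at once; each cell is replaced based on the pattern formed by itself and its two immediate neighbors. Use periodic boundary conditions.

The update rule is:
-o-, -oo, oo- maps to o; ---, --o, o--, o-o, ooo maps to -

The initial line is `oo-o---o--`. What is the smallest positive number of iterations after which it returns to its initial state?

1

iteration 1: oo-o---o--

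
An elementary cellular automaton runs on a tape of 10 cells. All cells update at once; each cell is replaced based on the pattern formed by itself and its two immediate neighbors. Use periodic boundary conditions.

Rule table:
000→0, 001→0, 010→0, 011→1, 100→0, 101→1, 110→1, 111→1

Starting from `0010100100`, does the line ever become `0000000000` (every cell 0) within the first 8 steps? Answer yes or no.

yes

step 1: 0001000000
step 2: 0000000000
all cells are 0 at step 2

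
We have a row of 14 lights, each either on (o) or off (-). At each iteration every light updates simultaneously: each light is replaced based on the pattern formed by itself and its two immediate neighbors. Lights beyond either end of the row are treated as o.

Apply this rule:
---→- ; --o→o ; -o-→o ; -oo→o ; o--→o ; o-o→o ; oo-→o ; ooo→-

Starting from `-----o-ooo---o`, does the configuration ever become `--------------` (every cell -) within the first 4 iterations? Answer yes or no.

o---oooo-oo-oo
oo-oo--oooooo-
-ooooooo----oo
oo-----oo--oo-
iteration 4 is oo-----oo--oo-, still not uniform -

no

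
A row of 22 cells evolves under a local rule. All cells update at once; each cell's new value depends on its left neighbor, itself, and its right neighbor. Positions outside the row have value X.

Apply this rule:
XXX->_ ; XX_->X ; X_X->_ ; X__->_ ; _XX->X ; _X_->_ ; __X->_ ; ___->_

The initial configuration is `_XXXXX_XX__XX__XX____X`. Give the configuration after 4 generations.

_______XX__XX__XX____X

_X___X_XX__XX__XX____X
_______XX__XX__XX____X
_______XX__XX__XX____X  (fixed point — unchanged through generation 4)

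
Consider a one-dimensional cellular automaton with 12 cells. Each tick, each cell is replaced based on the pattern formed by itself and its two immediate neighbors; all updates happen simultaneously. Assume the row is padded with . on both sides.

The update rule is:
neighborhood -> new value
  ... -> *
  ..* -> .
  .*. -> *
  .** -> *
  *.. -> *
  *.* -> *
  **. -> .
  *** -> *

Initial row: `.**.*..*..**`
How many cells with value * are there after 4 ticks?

.*.***.**.*.
.****.**.***
.***.**.***.
.**.**.***.*
count of *: 8

8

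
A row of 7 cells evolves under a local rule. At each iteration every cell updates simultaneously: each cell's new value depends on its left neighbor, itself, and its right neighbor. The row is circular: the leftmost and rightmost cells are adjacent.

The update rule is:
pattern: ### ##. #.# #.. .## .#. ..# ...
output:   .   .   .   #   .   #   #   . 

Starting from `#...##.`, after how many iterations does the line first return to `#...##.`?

7

##.#...
...##.#
#.#...#
..##.#.
.#...##
.##.#..
#...##.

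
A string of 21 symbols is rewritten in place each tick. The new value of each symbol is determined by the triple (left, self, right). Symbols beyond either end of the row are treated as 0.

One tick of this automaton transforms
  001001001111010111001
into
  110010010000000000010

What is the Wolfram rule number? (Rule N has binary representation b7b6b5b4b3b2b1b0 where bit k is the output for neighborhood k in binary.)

3

position 9: 111 → 0  (bit 7 = 0)
position 11: 110 → 0  (bit 6 = 0)
position 12: 101 → 0  (bit 5 = 0)
position 3: 100 → 0  (bit 4 = 0)
position 8: 011 → 0  (bit 3 = 0)
position 2: 010 → 0  (bit 2 = 0)
position 1: 001 → 1  (bit 1 = 1)
position 0: 000 → 1  (bit 0 = 1)
bits b7..b0 = 00000011 = 3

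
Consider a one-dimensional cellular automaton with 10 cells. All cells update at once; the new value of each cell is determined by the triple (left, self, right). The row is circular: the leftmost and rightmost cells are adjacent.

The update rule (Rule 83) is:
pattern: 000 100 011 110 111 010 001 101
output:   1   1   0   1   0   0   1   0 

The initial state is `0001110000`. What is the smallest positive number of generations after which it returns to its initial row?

generation 1: 1110011111
generation 2: 0011100000
generation 3: 1100111111
generation 4: 0111000000
generation 5: 1001111111
generation 6: 1110000000
generation 7: 0011111111
generation 8: 1100000001
generation 9: 0111111110
generation 10: 1000000011
generation 11: 1111111100
generation 12: 0000000111
generation 13: 1111111001
generation 14: 0000001110
generation 15: 1111110011
generation 16: 0000011100
generation 17: 1111100111
generation 18: 0000111000
generation 19: 1111001111
generation 20: 0001110000

20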